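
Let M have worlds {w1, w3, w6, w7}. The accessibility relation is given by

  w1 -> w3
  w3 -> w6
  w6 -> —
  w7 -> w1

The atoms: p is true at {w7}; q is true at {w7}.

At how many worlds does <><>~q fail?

w1: successors {w3}; <>~q there: w3:T. ✓
w3: successors {w6}; <>~q there: w6:F. ✗
w6: no successors, so <><>~q fails. ✗
w7: successors {w1}; <>~q there: w1:T. ✓
Satisfying worlds: {w1, w7}.
So <><>~q fails at the other 2 worlds.

2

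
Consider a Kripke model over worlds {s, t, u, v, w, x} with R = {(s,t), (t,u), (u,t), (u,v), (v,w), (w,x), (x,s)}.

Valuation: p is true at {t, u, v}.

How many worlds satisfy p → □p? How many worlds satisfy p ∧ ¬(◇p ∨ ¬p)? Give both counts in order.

5 and 1

For p → □p:
s: p is F, □p is T. ✓
t: p is T, □p is T. ✓
u: p is T, □p is T. ✓
v: p is T, □p is F. ✗
w: p is F, □p is F. ✓
x: p is F, □p is F. ✓
— 5 worlds.
For p ∧ ¬(◇p ∨ ¬p):
s: p is F, ¬(◇p ∨ ¬p) is F. ✗
t: p is T, ¬(◇p ∨ ¬p) is F. ✗
u: p is T, ¬(◇p ∨ ¬p) is F. ✗
v: p is T, ¬(◇p ∨ ¬p) is T. ✓
w: p is F, ¬(◇p ∨ ¬p) is F. ✗
x: p is F, ¬(◇p ∨ ¬p) is F. ✗
— 1 world.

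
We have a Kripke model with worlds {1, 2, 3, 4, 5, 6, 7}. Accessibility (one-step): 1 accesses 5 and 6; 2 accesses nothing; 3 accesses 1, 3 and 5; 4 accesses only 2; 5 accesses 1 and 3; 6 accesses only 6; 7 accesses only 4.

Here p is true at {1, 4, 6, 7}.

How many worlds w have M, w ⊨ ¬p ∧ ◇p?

1: ¬p is F, ◇p is T. ✗
2: ¬p is T, ◇p is F. ✗
3: ¬p is T, ◇p is T. ✓
4: ¬p is F, ◇p is F. ✗
5: ¬p is T, ◇p is T. ✓
6: ¬p is F, ◇p is T. ✗
7: ¬p is F, ◇p is T. ✗
Satisfying worlds: {3, 5}.

2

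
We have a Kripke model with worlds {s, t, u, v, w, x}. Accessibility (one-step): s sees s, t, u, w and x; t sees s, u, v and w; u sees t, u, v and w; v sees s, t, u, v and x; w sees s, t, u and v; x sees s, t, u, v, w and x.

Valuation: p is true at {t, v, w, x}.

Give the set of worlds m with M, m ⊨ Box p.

∅

s: successors {s, t, u, w, x}; p there: s:F, t:T, u:F, w:T, x:T. ✗
t: successors {s, u, v, w}; p there: s:F, u:F, v:T, w:T. ✗
u: successors {t, u, v, w}; p there: t:T, u:F, v:T, w:T. ✗
v: successors {s, t, u, v, x}; p there: s:F, t:T, u:F, v:T, x:T. ✗
w: successors {s, t, u, v}; p there: s:F, t:T, u:F, v:T. ✗
x: successors {s, t, u, v, w, x}; p there: s:F, t:T, u:F, v:T, w:T, x:T. ✗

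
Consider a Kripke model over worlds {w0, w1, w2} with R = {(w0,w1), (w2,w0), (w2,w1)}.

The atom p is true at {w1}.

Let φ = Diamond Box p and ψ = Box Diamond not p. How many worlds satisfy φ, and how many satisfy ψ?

2 and 1

For Diamond Box p:
w0: successors {w1}; Box p there: w1:T. ✓
w1: no successors, so Diamond Box p fails. ✗
w2: successors {w0, w1}; Box p there: w0:T, w1:T. ✓
— 2 worlds.
For Box Diamond not p:
w0: successors {w1}; Diamond not p there: w1:F. ✗
w1: no successors, so Box Diamond not p holds vacuously. ✓
w2: successors {w0, w1}; Diamond not p there: w0:F, w1:F. ✗
— 1 world.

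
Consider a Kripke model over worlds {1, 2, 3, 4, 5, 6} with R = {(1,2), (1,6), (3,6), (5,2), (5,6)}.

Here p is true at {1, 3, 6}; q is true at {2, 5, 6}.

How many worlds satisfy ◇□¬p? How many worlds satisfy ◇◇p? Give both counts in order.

For ◇□¬p:
1: successors {2, 6}; □¬p there: 2:T, 6:T. ✓
2: no successors, so ◇□¬p fails. ✗
3: successors {6}; □¬p there: 6:T. ✓
4: no successors, so ◇□¬p fails. ✗
5: successors {2, 6}; □¬p there: 2:T, 6:T. ✓
6: no successors, so ◇□¬p fails. ✗
— 3 worlds.
For ◇◇p:
1: successors {2, 6}; ◇p there: 2:F, 6:F. ✗
2: no successors, so ◇◇p fails. ✗
3: successors {6}; ◇p there: 6:F. ✗
4: no successors, so ◇◇p fails. ✗
5: successors {2, 6}; ◇p there: 2:F, 6:F. ✗
6: no successors, so ◇◇p fails. ✗
— 0 worlds.

3 and 0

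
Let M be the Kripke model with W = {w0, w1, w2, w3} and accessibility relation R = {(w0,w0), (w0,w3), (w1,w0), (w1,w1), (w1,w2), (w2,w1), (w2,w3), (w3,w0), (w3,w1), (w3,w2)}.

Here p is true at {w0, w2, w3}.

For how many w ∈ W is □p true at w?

w0: successors {w0, w3}; p there: w0:T, w3:T. ✓
w1: successors {w0, w1, w2}; p there: w0:T, w1:F, w2:T. ✗
w2: successors {w1, w3}; p there: w1:F, w3:T. ✗
w3: successors {w0, w1, w2}; p there: w0:T, w1:F, w2:T. ✗
Satisfying worlds: {w0}.

1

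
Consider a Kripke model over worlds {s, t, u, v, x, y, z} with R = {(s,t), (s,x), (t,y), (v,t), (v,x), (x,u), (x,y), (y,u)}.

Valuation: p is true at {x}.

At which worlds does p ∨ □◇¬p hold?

{s, t, u, v, x, z}

s: p is F, □◇¬p is T. ✓
t: p is F, □◇¬p is T. ✓
u: p is F, □◇¬p is T. ✓
v: p is F, □◇¬p is T. ✓
x: p is T, □◇¬p is F. ✓
y: p is F, □◇¬p is F. ✗
z: p is F, □◇¬p is T. ✓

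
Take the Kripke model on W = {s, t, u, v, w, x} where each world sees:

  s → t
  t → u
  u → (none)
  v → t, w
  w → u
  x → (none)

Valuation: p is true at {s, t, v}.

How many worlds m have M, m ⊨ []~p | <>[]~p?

6

s: []~p is F, <>[]~p is T. ✓
t: []~p is T, <>[]~p is T. ✓
u: []~p is T, <>[]~p is F. ✓
v: []~p is F, <>[]~p is T. ✓
w: []~p is T, <>[]~p is T. ✓
x: []~p is T, <>[]~p is F. ✓
Satisfying worlds: {s, t, u, v, w, x}.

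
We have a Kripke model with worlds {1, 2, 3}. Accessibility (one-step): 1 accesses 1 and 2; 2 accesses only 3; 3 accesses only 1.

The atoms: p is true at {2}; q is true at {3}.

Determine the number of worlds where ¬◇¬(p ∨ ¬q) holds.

1: ◇¬(p ∨ ¬q) is F. ✓
2: ◇¬(p ∨ ¬q) is T. ✗
3: ◇¬(p ∨ ¬q) is F. ✓
Satisfying worlds: {1, 3}.

2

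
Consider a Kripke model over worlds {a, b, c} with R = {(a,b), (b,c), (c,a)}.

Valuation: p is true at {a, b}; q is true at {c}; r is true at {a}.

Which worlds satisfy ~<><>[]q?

a: <><>[]q is F. ✓
b: <><>[]q is F. ✓
c: <><>[]q is T. ✗

{a, b}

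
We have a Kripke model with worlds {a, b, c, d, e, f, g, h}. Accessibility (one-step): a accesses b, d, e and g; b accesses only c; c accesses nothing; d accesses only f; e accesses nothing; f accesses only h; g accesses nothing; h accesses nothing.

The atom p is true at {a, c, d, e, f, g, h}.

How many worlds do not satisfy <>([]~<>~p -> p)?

4

a: successors {b, d, e, g}; []~<>~p -> p there: b:F, d:T, e:T, g:T. ✓
b: successors {c}; []~<>~p -> p there: c:T. ✓
c: no successors, so <>([]~<>~p -> p) fails. ✗
d: successors {f}; []~<>~p -> p there: f:T. ✓
e: no successors, so <>([]~<>~p -> p) fails. ✗
f: successors {h}; []~<>~p -> p there: h:T. ✓
g: no successors, so <>([]~<>~p -> p) fails. ✗
h: no successors, so <>([]~<>~p -> p) fails. ✗
Satisfying worlds: {a, b, d, f}.
So <>([]~<>~p -> p) fails at the other 4 worlds.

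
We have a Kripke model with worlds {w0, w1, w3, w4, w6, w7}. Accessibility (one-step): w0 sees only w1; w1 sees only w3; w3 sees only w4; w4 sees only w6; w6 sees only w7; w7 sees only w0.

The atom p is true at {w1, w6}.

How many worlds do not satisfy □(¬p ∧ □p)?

w0: successors {w1}; ¬p ∧ □p there: w1:F. ✗
w1: successors {w3}; ¬p ∧ □p there: w3:F. ✗
w3: successors {w4}; ¬p ∧ □p there: w4:T. ✓
w4: successors {w6}; ¬p ∧ □p there: w6:F. ✗
w6: successors {w7}; ¬p ∧ □p there: w7:F. ✗
w7: successors {w0}; ¬p ∧ □p there: w0:T. ✓
Satisfying worlds: {w3, w7}.
So □(¬p ∧ □p) fails at the other 4 worlds.

4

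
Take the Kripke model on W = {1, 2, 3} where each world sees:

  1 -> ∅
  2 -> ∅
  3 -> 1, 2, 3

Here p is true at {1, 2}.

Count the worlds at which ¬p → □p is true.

1: ¬p is F, □p is T. ✓
2: ¬p is F, □p is T. ✓
3: ¬p is T, □p is F. ✗
Satisfying worlds: {1, 2}.

2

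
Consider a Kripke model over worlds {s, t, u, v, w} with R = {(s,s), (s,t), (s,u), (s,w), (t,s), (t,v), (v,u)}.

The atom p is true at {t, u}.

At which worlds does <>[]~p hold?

s: successors {s, t, u, w}; []~p there: s:F, t:T, u:T, w:T. ✓
t: successors {s, v}; []~p there: s:F, v:F. ✗
u: no successors, so <>[]~p fails. ✗
v: successors {u}; []~p there: u:T. ✓
w: no successors, so <>[]~p fails. ✗

{s, v}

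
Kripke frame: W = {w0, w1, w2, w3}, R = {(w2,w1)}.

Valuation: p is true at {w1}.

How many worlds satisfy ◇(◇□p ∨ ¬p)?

0

w0: no successors, so ◇(◇□p ∨ ¬p) fails. ✗
w1: no successors, so ◇(◇□p ∨ ¬p) fails. ✗
w2: successors {w1}; ◇□p ∨ ¬p there: w1:F. ✗
w3: no successors, so ◇(◇□p ∨ ¬p) fails. ✗
Satisfying worlds: ∅.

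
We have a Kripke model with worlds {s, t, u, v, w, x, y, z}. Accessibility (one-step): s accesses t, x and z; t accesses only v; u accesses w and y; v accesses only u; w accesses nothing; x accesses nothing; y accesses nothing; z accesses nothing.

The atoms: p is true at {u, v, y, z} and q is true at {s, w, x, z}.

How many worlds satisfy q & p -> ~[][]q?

7

s: q & p is F, ~[][]q is T. ✓
t: q & p is F, ~[][]q is T. ✓
u: q & p is F, ~[][]q is F. ✓
v: q & p is F, ~[][]q is T. ✓
w: q & p is F, ~[][]q is F. ✓
x: q & p is F, ~[][]q is F. ✓
y: q & p is F, ~[][]q is F. ✓
z: q & p is T, ~[][]q is F. ✗
Satisfying worlds: {s, t, u, v, w, x, y}.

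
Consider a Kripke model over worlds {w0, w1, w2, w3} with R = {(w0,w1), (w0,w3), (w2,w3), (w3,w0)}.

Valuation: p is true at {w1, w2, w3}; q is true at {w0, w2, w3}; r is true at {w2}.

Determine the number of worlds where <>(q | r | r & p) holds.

w0: successors {w1, w3}; q | r | r & p there: w1:F, w3:T. ✓
w1: no successors, so <>(q | r | r & p) fails. ✗
w2: successors {w3}; q | r | r & p there: w3:T. ✓
w3: successors {w0}; q | r | r & p there: w0:T. ✓
Satisfying worlds: {w0, w2, w3}.

3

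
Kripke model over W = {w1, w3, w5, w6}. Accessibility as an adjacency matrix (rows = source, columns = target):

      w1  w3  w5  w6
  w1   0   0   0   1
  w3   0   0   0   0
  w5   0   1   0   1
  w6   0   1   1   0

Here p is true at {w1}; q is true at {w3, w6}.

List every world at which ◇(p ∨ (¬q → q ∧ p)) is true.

{w1, w5, w6}

w1: successors {w6}; p ∨ (¬q → q ∧ p) there: w6:T. ✓
w3: no successors, so ◇(p ∨ (¬q → q ∧ p)) fails. ✗
w5: successors {w3, w6}; p ∨ (¬q → q ∧ p) there: w3:T, w6:T. ✓
w6: successors {w3, w5}; p ∨ (¬q → q ∧ p) there: w3:T, w5:F. ✓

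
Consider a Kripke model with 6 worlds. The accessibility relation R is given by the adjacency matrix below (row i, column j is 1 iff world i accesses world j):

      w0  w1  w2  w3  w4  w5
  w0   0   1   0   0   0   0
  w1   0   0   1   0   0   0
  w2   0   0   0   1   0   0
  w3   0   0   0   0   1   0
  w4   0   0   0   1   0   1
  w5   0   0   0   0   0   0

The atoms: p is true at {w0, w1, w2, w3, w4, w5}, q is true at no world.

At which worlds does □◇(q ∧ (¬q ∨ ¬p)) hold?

w0: successors {w1}; ◇(q ∧ (¬q ∨ ¬p)) there: w1:F. ✗
w1: successors {w2}; ◇(q ∧ (¬q ∨ ¬p)) there: w2:F. ✗
w2: successors {w3}; ◇(q ∧ (¬q ∨ ¬p)) there: w3:F. ✗
w3: successors {w4}; ◇(q ∧ (¬q ∨ ¬p)) there: w4:F. ✗
w4: successors {w3, w5}; ◇(q ∧ (¬q ∨ ¬p)) there: w3:F, w5:F. ✗
w5: no successors, so □◇(q ∧ (¬q ∨ ¬p)) holds vacuously. ✓

{w5}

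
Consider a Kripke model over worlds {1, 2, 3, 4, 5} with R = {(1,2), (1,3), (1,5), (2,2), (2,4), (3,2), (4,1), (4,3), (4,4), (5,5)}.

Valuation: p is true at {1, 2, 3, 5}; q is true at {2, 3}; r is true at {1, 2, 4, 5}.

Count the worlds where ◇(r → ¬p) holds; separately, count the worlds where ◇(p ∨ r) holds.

For ◇(r → ¬p):
1: successors {2, 3, 5}; r → ¬p there: 2:F, 3:T, 5:F. ✓
2: successors {2, 4}; r → ¬p there: 2:F, 4:T. ✓
3: successors {2}; r → ¬p there: 2:F. ✗
4: successors {1, 3, 4}; r → ¬p there: 1:F, 3:T, 4:T. ✓
5: successors {5}; r → ¬p there: 5:F. ✗
— 3 worlds.
For ◇(p ∨ r):
1: successors {2, 3, 5}; p ∨ r there: 2:T, 3:T, 5:T. ✓
2: successors {2, 4}; p ∨ r there: 2:T, 4:T. ✓
3: successors {2}; p ∨ r there: 2:T. ✓
4: successors {1, 3, 4}; p ∨ r there: 1:T, 3:T, 4:T. ✓
5: successors {5}; p ∨ r there: 5:T. ✓
— 5 worlds.

3 and 5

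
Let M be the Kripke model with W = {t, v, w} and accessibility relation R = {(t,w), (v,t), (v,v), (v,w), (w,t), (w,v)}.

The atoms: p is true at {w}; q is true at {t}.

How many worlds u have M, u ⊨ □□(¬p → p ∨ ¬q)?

0

t: successors {w}; □(¬p → p ∨ ¬q) there: w:F. ✗
v: successors {t, v, w}; □(¬p → p ∨ ¬q) there: t:T, v:F, w:F. ✗
w: successors {t, v}; □(¬p → p ∨ ¬q) there: t:T, v:F. ✗
Satisfying worlds: ∅.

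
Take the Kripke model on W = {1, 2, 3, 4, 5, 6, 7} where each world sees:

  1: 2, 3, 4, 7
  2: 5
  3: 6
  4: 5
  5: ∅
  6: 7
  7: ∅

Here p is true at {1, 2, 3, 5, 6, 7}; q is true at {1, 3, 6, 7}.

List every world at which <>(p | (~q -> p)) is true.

{1, 2, 3, 4, 6}

1: successors {2, 3, 4, 7}; p | (~q -> p) there: 2:T, 3:T, 4:F, 7:T. ✓
2: successors {5}; p | (~q -> p) there: 5:T. ✓
3: successors {6}; p | (~q -> p) there: 6:T. ✓
4: successors {5}; p | (~q -> p) there: 5:T. ✓
5: no successors, so <>(p | (~q -> p)) fails. ✗
6: successors {7}; p | (~q -> p) there: 7:T. ✓
7: no successors, so <>(p | (~q -> p)) fails. ✗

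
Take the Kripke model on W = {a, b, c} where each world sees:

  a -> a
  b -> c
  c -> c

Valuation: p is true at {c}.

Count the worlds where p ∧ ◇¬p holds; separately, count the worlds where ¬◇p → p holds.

For p ∧ ◇¬p:
a: p is F, ◇¬p is T. ✗
b: p is F, ◇¬p is F. ✗
c: p is T, ◇¬p is F. ✗
— 0 worlds.
For ¬◇p → p:
a: ¬◇p is T, p is F. ✗
b: ¬◇p is F, p is F. ✓
c: ¬◇p is F, p is T. ✓
— 2 worlds.

0 and 2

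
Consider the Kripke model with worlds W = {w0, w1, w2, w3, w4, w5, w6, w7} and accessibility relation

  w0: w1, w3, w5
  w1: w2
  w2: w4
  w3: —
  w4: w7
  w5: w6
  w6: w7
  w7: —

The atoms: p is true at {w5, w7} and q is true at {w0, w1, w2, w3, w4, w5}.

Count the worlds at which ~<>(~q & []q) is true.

6

w0: <>(~q & []q) is F. ✓
w1: <>(~q & []q) is F. ✓
w2: <>(~q & []q) is F. ✓
w3: <>(~q & []q) is F. ✓
w4: <>(~q & []q) is T. ✗
w5: <>(~q & []q) is F. ✓
w6: <>(~q & []q) is T. ✗
w7: <>(~q & []q) is F. ✓
Satisfying worlds: {w0, w1, w2, w3, w5, w7}.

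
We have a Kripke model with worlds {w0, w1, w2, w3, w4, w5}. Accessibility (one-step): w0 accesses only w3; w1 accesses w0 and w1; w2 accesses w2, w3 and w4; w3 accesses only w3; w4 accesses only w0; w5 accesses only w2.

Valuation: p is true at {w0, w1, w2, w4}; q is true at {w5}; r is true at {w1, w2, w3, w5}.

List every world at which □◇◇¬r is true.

{w5}

w0: successors {w3}; ◇◇¬r there: w3:F. ✗
w1: successors {w0, w1}; ◇◇¬r there: w0:F, w1:T. ✗
w2: successors {w2, w3, w4}; ◇◇¬r there: w2:T, w3:F, w4:F. ✗
w3: successors {w3}; ◇◇¬r there: w3:F. ✗
w4: successors {w0}; ◇◇¬r there: w0:F. ✗
w5: successors {w2}; ◇◇¬r there: w2:T. ✓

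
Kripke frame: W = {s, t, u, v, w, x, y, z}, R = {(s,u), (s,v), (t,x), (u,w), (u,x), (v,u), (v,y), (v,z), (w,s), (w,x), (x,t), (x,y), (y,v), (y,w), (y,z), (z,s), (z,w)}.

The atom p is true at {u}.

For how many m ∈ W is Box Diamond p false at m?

8

s: successors {u, v}; Diamond p there: u:F, v:T. ✗
t: successors {x}; Diamond p there: x:F. ✗
u: successors {w, x}; Diamond p there: w:F, x:F. ✗
v: successors {u, y, z}; Diamond p there: u:F, y:F, z:F. ✗
w: successors {s, x}; Diamond p there: s:T, x:F. ✗
x: successors {t, y}; Diamond p there: t:F, y:F. ✗
y: successors {v, w, z}; Diamond p there: v:T, w:F, z:F. ✗
z: successors {s, w}; Diamond p there: s:T, w:F. ✗
Satisfying worlds: ∅.
So Box Diamond p fails at the other 8 worlds.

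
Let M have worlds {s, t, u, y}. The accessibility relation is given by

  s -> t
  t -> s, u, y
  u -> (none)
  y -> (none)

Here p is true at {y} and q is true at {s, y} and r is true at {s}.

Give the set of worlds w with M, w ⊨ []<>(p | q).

{s, u, y}

s: successors {t}; <>(p | q) there: t:T. ✓
t: successors {s, u, y}; <>(p | q) there: s:F, u:F, y:F. ✗
u: no successors, so []<>(p | q) holds vacuously. ✓
y: no successors, so []<>(p | q) holds vacuously. ✓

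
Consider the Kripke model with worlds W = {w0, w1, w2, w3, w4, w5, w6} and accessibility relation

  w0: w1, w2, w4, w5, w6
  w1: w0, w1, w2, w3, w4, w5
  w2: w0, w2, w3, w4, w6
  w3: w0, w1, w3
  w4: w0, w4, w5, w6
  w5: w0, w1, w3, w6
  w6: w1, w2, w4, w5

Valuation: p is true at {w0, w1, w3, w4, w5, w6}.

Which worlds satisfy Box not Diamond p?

∅

w0: successors {w1, w2, w4, w5, w6}; not Diamond p there: w1:F, w2:F, w4:F, w5:F, w6:F. ✗
w1: successors {w0, w1, w2, w3, w4, w5}; not Diamond p there: w0:F, w1:F, w2:F, w3:F, w4:F, w5:F. ✗
w2: successors {w0, w2, w3, w4, w6}; not Diamond p there: w0:F, w2:F, w3:F, w4:F, w6:F. ✗
w3: successors {w0, w1, w3}; not Diamond p there: w0:F, w1:F, w3:F. ✗
w4: successors {w0, w4, w5, w6}; not Diamond p there: w0:F, w4:F, w5:F, w6:F. ✗
w5: successors {w0, w1, w3, w6}; not Diamond p there: w0:F, w1:F, w3:F, w6:F. ✗
w6: successors {w1, w2, w4, w5}; not Diamond p there: w1:F, w2:F, w4:F, w5:F. ✗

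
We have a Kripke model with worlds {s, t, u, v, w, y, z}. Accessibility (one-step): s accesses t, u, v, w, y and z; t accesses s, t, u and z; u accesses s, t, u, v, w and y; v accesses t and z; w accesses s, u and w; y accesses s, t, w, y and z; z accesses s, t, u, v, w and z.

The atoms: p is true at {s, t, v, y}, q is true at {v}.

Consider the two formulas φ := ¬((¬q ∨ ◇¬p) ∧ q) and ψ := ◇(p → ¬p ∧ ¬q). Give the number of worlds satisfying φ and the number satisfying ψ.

For ¬((¬q ∨ ◇¬p) ∧ q):
s: (¬q ∨ ◇¬p) ∧ q is F. ✓
t: (¬q ∨ ◇¬p) ∧ q is F. ✓
u: (¬q ∨ ◇¬p) ∧ q is F. ✓
v: (¬q ∨ ◇¬p) ∧ q is T. ✗
w: (¬q ∨ ◇¬p) ∧ q is F. ✓
y: (¬q ∨ ◇¬p) ∧ q is F. ✓
z: (¬q ∨ ◇¬p) ∧ q is F. ✓
— 6 worlds.
For ◇(p → ¬p ∧ ¬q):
s: successors {t, u, v, w, y, z}; p → ¬p ∧ ¬q there: t:F, u:T, v:F, w:T, y:F, z:T. ✓
t: successors {s, t, u, z}; p → ¬p ∧ ¬q there: s:F, t:F, u:T, z:T. ✓
u: successors {s, t, u, v, w, y}; p → ¬p ∧ ¬q there: s:F, t:F, u:T, v:F, w:T, y:F. ✓
v: successors {t, z}; p → ¬p ∧ ¬q there: t:F, z:T. ✓
w: successors {s, u, w}; p → ¬p ∧ ¬q there: s:F, u:T, w:T. ✓
y: successors {s, t, w, y, z}; p → ¬p ∧ ¬q there: s:F, t:F, w:T, y:F, z:T. ✓
z: successors {s, t, u, v, w, z}; p → ¬p ∧ ¬q there: s:F, t:F, u:T, v:F, w:T, z:T. ✓
— 7 worlds.

6 and 7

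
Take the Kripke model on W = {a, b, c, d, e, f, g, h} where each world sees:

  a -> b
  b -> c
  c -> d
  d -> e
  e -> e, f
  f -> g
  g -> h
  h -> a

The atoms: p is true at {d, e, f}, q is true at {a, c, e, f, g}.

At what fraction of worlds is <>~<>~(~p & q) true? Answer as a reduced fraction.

a: successors {b}; ~<>~(~p & q) there: b:T. ✓
b: successors {c}; ~<>~(~p & q) there: c:F. ✗
c: successors {d}; ~<>~(~p & q) there: d:F. ✗
d: successors {e}; ~<>~(~p & q) there: e:F. ✗
e: successors {e, f}; ~<>~(~p & q) there: e:F, f:T. ✓
f: successors {g}; ~<>~(~p & q) there: g:F. ✗
g: successors {h}; ~<>~(~p & q) there: h:T. ✓
h: successors {a}; ~<>~(~p & q) there: a:F. ✗
That's 3 of 8 worlds, so 3/8.

3/8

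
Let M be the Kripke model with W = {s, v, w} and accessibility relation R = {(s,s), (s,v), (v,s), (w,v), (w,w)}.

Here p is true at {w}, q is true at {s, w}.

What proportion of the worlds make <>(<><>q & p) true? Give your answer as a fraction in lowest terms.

1/3

s: successors {s, v}; <><>q & p there: s:F, v:F. ✗
v: successors {s}; <><>q & p there: s:F. ✗
w: successors {v, w}; <><>q & p there: v:F, w:T. ✓
That's 1 of 3 worlds, so 1/3.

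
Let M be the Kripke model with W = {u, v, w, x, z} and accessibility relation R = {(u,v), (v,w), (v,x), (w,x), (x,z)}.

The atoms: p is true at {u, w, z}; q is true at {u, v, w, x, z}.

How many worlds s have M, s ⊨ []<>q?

u: successors {v}; <>q there: v:T. ✓
v: successors {w, x}; <>q there: w:T, x:T. ✓
w: successors {x}; <>q there: x:T. ✓
x: successors {z}; <>q there: z:F. ✗
z: no successors, so []<>q holds vacuously. ✓
Satisfying worlds: {u, v, w, z}.

4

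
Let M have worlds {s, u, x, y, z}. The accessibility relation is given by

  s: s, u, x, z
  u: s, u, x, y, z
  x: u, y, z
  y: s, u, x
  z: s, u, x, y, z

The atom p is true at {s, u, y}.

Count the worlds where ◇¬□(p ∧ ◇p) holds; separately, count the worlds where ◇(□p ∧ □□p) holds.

5 and 0

For ◇¬□(p ∧ ◇p):
s: successors {s, u, x, z}; ¬□(p ∧ ◇p) there: s:T, u:T, x:T, z:T. ✓
u: successors {s, u, x, y, z}; ¬□(p ∧ ◇p) there: s:T, u:T, x:T, y:T, z:T. ✓
x: successors {u, y, z}; ¬□(p ∧ ◇p) there: u:T, y:T, z:T. ✓
y: successors {s, u, x}; ¬□(p ∧ ◇p) there: s:T, u:T, x:T. ✓
z: successors {s, u, x, y, z}; ¬□(p ∧ ◇p) there: s:T, u:T, x:T, y:T, z:T. ✓
— 5 worlds.
For ◇(□p ∧ □□p):
s: successors {s, u, x, z}; □p ∧ □□p there: s:F, u:F, x:F, z:F. ✗
u: successors {s, u, x, y, z}; □p ∧ □□p there: s:F, u:F, x:F, y:F, z:F. ✗
x: successors {u, y, z}; □p ∧ □□p there: u:F, y:F, z:F. ✗
y: successors {s, u, x}; □p ∧ □□p there: s:F, u:F, x:F. ✗
z: successors {s, u, x, y, z}; □p ∧ □□p there: s:F, u:F, x:F, y:F, z:F. ✗
— 0 worlds.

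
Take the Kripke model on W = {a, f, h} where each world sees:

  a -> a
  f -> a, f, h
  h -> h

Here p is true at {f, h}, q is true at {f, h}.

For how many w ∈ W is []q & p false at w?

a: []q is F, p is F. ✗
f: []q is F, p is T. ✗
h: []q is T, p is T. ✓
Satisfying worlds: {h}.
So []q & p fails at the other 2 worlds.

2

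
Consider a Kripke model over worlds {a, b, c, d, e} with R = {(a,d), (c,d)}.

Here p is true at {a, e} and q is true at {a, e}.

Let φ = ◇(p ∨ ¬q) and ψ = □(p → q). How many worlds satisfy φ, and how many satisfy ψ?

For ◇(p ∨ ¬q):
a: successors {d}; p ∨ ¬q there: d:T. ✓
b: no successors, so ◇(p ∨ ¬q) fails. ✗
c: successors {d}; p ∨ ¬q there: d:T. ✓
d: no successors, so ◇(p ∨ ¬q) fails. ✗
e: no successors, so ◇(p ∨ ¬q) fails. ✗
— 2 worlds.
For □(p → q):
a: successors {d}; p → q there: d:T. ✓
b: no successors, so □(p → q) holds vacuously. ✓
c: successors {d}; p → q there: d:T. ✓
d: no successors, so □(p → q) holds vacuously. ✓
e: no successors, so □(p → q) holds vacuously. ✓
— 5 worlds.

2 and 5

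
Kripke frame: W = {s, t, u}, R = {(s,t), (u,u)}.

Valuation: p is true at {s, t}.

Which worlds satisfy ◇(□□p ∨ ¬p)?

s: successors {t}; □□p ∨ ¬p there: t:T. ✓
t: no successors, so ◇(□□p ∨ ¬p) fails. ✗
u: successors {u}; □□p ∨ ¬p there: u:T. ✓

{s, u}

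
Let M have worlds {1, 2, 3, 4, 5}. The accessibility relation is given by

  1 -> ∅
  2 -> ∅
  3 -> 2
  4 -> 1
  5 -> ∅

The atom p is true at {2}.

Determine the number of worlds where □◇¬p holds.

3

1: no successors, so □◇¬p holds vacuously. ✓
2: no successors, so □◇¬p holds vacuously. ✓
3: successors {2}; ◇¬p there: 2:F. ✗
4: successors {1}; ◇¬p there: 1:F. ✗
5: no successors, so □◇¬p holds vacuously. ✓
Satisfying worlds: {1, 2, 5}.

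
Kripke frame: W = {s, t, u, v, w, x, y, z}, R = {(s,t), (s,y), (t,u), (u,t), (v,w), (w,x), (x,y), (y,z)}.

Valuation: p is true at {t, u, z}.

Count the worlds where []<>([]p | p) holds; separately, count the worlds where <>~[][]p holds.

6 and 1

For []<>([]p | p):
s: successors {t, y}; <>([]p | p) there: t:T, y:T. ✓
t: successors {u}; <>([]p | p) there: u:T. ✓
u: successors {t}; <>([]p | p) there: t:T. ✓
v: successors {w}; <>([]p | p) there: w:F. ✗
w: successors {x}; <>([]p | p) there: x:T. ✓
x: successors {y}; <>([]p | p) there: y:T. ✓
y: successors {z}; <>([]p | p) there: z:F. ✗
z: no successors, so []<>([]p | p) holds vacuously. ✓
— 6 worlds.
For <>~[][]p:
s: successors {t, y}; ~[][]p there: t:F, y:F. ✗
t: successors {u}; ~[][]p there: u:F. ✗
u: successors {t}; ~[][]p there: t:F. ✗
v: successors {w}; ~[][]p there: w:T. ✓
w: successors {x}; ~[][]p there: x:F. ✗
x: successors {y}; ~[][]p there: y:F. ✗
y: successors {z}; ~[][]p there: z:F. ✗
z: no successors, so <>~[][]p fails. ✗
— 1 world.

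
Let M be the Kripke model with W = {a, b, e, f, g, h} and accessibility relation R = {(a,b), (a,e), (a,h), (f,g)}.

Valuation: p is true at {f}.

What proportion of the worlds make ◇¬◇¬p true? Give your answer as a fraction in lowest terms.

1/3

a: successors {b, e, h}; ¬◇¬p there: b:T, e:T, h:T. ✓
b: no successors, so ◇¬◇¬p fails. ✗
e: no successors, so ◇¬◇¬p fails. ✗
f: successors {g}; ¬◇¬p there: g:T. ✓
g: no successors, so ◇¬◇¬p fails. ✗
h: no successors, so ◇¬◇¬p fails. ✗
That's 2 of 6 worlds, so 2/6 = 1/3.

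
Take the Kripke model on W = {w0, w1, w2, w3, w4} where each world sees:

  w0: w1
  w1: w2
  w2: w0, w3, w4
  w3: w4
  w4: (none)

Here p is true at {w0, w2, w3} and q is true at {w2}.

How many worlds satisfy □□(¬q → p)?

3

w0: successors {w1}; □(¬q → p) there: w1:T. ✓
w1: successors {w2}; □(¬q → p) there: w2:F. ✗
w2: successors {w0, w3, w4}; □(¬q → p) there: w0:F, w3:F, w4:T. ✗
w3: successors {w4}; □(¬q → p) there: w4:T. ✓
w4: no successors, so □□(¬q → p) holds vacuously. ✓
Satisfying worlds: {w0, w3, w4}.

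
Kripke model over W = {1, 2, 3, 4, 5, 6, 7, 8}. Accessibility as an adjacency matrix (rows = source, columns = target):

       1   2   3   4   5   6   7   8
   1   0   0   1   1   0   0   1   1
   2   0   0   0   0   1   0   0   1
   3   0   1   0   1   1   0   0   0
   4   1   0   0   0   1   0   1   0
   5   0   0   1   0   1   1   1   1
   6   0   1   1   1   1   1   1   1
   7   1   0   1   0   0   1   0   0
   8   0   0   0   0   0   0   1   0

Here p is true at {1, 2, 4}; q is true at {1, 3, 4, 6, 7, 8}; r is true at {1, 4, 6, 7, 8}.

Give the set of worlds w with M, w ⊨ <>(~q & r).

∅

1: successors {3, 4, 7, 8}; ~q & r there: 3:F, 4:F, 7:F, 8:F. ✗
2: successors {5, 8}; ~q & r there: 5:F, 8:F. ✗
3: successors {2, 4, 5}; ~q & r there: 2:F, 4:F, 5:F. ✗
4: successors {1, 5, 7}; ~q & r there: 1:F, 5:F, 7:F. ✗
5: successors {3, 5, 6, 7, 8}; ~q & r there: 3:F, 5:F, 6:F, 7:F, 8:F. ✗
6: successors {2, 3, 4, 5, 6, 7, 8}; ~q & r there: 2:F, 3:F, 4:F, 5:F, 6:F, 7:F, 8:F. ✗
7: successors {1, 3, 6}; ~q & r there: 1:F, 3:F, 6:F. ✗
8: successors {7}; ~q & r there: 7:F. ✗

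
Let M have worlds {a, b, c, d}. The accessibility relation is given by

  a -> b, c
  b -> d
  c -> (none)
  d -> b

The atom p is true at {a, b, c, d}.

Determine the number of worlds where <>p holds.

a: successors {b, c}; p there: b:T, c:T. ✓
b: successors {d}; p there: d:T. ✓
c: no successors, so <>p fails. ✗
d: successors {b}; p there: b:T. ✓
Satisfying worlds: {a, b, d}.

3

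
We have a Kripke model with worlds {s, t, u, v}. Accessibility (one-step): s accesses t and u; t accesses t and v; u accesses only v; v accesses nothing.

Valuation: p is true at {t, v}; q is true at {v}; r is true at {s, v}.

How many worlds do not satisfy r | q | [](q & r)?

1

s: r | q is T, [](q & r) is F. ✓
t: r | q is F, [](q & r) is F. ✗
u: r | q is F, [](q & r) is T. ✓
v: r | q is T, [](q & r) is T. ✓
Satisfying worlds: {s, u, v}.
So r | q | [](q & r) fails at the other 1 world.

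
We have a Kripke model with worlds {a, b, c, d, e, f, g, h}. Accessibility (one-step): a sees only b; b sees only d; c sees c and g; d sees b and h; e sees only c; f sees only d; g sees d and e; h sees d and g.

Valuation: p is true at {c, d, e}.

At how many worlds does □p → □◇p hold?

a: □p is F, □◇p is T. ✓
b: □p is T, □◇p is F. ✗
c: □p is F, □◇p is T. ✓
d: □p is F, □◇p is T. ✓
e: □p is T, □◇p is T. ✓
f: □p is T, □◇p is F. ✗
g: □p is T, □◇p is F. ✗
h: □p is F, □◇p is F. ✓
Satisfying worlds: {a, c, d, e, h}.

5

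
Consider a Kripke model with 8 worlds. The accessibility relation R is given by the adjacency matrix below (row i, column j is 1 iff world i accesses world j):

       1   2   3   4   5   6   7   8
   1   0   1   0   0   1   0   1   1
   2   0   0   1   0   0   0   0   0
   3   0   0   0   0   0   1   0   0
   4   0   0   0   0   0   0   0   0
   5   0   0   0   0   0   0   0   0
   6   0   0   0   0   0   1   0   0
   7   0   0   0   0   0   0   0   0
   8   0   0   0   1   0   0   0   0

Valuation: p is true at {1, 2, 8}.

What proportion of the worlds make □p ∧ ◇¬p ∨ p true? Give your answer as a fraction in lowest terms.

3/8

1: □p ∧ ◇¬p is F, p is T. ✓
2: □p ∧ ◇¬p is F, p is T. ✓
3: □p ∧ ◇¬p is F, p is F. ✗
4: □p ∧ ◇¬p is F, p is F. ✗
5: □p ∧ ◇¬p is F, p is F. ✗
6: □p ∧ ◇¬p is F, p is F. ✗
7: □p ∧ ◇¬p is F, p is F. ✗
8: □p ∧ ◇¬p is F, p is T. ✓
That's 3 of 8 worlds, so 3/8.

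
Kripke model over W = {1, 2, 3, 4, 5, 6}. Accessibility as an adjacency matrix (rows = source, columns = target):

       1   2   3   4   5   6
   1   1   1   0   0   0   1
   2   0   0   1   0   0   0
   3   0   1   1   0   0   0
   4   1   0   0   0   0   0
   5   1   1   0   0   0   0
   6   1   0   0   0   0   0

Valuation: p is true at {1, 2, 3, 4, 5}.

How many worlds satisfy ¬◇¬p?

5

1: ◇¬p is T. ✗
2: ◇¬p is F. ✓
3: ◇¬p is F. ✓
4: ◇¬p is F. ✓
5: ◇¬p is F. ✓
6: ◇¬p is F. ✓
Satisfying worlds: {2, 3, 4, 5, 6}.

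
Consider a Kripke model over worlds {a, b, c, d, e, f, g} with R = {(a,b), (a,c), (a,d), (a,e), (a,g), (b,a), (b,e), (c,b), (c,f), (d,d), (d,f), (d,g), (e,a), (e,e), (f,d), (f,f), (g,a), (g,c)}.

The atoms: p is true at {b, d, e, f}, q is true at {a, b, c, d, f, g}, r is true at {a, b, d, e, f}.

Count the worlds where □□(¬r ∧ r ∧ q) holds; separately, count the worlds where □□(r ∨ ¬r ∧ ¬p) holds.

For □□(¬r ∧ r ∧ q):
a: successors {b, c, d, e, g}; □(¬r ∧ r ∧ q) there: b:F, c:F, d:F, e:F, g:F. ✗
b: successors {a, e}; □(¬r ∧ r ∧ q) there: a:F, e:F. ✗
c: successors {b, f}; □(¬r ∧ r ∧ q) there: b:F, f:F. ✗
d: successors {d, f, g}; □(¬r ∧ r ∧ q) there: d:F, f:F, g:F. ✗
e: successors {a, e}; □(¬r ∧ r ∧ q) there: a:F, e:F. ✗
f: successors {d, f}; □(¬r ∧ r ∧ q) there: d:F, f:F. ✗
g: successors {a, c}; □(¬r ∧ r ∧ q) there: a:F, c:F. ✗
— 0 worlds.
For □□(r ∨ ¬r ∧ ¬p):
a: successors {b, c, d, e, g}; □(r ∨ ¬r ∧ ¬p) there: b:T, c:T, d:T, e:T, g:T. ✓
b: successors {a, e}; □(r ∨ ¬r ∧ ¬p) there: a:T, e:T. ✓
c: successors {b, f}; □(r ∨ ¬r ∧ ¬p) there: b:T, f:T. ✓
d: successors {d, f, g}; □(r ∨ ¬r ∧ ¬p) there: d:T, f:T, g:T. ✓
e: successors {a, e}; □(r ∨ ¬r ∧ ¬p) there: a:T, e:T. ✓
f: successors {d, f}; □(r ∨ ¬r ∧ ¬p) there: d:T, f:T. ✓
g: successors {a, c}; □(r ∨ ¬r ∧ ¬p) there: a:T, c:T. ✓
— 7 worlds.

0 and 7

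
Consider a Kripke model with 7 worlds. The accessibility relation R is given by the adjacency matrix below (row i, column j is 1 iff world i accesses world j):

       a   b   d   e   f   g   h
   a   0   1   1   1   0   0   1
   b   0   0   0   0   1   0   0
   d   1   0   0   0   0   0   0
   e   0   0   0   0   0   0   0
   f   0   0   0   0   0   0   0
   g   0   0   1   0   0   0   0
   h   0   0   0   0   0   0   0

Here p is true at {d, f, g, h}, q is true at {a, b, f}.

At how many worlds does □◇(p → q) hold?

5

a: successors {b, d, e, h}; ◇(p → q) there: b:T, d:T, e:F, h:F. ✗
b: successors {f}; ◇(p → q) there: f:F. ✗
d: successors {a}; ◇(p → q) there: a:T. ✓
e: no successors, so □◇(p → q) holds vacuously. ✓
f: no successors, so □◇(p → q) holds vacuously. ✓
g: successors {d}; ◇(p → q) there: d:T. ✓
h: no successors, so □◇(p → q) holds vacuously. ✓
Satisfying worlds: {d, e, f, g, h}.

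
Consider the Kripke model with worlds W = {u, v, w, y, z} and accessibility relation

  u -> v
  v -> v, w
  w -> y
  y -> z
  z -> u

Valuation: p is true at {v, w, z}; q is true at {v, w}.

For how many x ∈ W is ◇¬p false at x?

3

u: successors {v}; ¬p there: v:F. ✗
v: successors {v, w}; ¬p there: v:F, w:F. ✗
w: successors {y}; ¬p there: y:T. ✓
y: successors {z}; ¬p there: z:F. ✗
z: successors {u}; ¬p there: u:T. ✓
Satisfying worlds: {w, z}.
So ◇¬p fails at the other 3 worlds.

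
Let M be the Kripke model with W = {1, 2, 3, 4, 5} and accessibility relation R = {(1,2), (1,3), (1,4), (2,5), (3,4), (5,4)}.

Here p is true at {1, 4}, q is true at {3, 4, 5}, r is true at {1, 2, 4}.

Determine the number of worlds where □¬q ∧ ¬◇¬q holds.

1

1: □¬q is F, ¬◇¬q is F. ✗
2: □¬q is F, ¬◇¬q is T. ✗
3: □¬q is F, ¬◇¬q is T. ✗
4: □¬q is T, ¬◇¬q is T. ✓
5: □¬q is F, ¬◇¬q is T. ✗
Satisfying worlds: {4}.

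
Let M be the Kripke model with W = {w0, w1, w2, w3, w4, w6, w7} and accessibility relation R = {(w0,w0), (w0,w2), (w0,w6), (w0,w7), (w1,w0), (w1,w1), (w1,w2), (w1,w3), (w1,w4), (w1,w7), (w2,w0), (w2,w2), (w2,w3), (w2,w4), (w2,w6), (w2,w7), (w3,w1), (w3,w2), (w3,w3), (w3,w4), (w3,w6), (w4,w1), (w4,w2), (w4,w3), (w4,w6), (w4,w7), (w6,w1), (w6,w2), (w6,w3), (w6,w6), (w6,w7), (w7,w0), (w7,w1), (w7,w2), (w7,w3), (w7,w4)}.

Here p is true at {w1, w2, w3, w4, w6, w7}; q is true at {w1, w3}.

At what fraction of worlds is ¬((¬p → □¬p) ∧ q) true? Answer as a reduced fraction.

w0: (¬p → □¬p) ∧ q is F. ✓
w1: (¬p → □¬p) ∧ q is T. ✗
w2: (¬p → □¬p) ∧ q is F. ✓
w3: (¬p → □¬p) ∧ q is T. ✗
w4: (¬p → □¬p) ∧ q is F. ✓
w6: (¬p → □¬p) ∧ q is F. ✓
w7: (¬p → □¬p) ∧ q is F. ✓
That's 5 of 7 worlds, so 5/7.

5/7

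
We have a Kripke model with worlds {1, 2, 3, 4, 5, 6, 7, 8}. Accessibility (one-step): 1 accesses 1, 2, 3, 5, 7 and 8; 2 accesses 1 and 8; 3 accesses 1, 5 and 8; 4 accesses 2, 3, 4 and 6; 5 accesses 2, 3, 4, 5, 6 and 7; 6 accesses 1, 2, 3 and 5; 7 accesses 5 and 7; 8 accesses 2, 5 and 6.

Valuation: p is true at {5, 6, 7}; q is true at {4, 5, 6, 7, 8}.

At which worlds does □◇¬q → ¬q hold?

1: □◇¬q is F, ¬q is T. ✓
2: □◇¬q is T, ¬q is T. ✓
3: □◇¬q is T, ¬q is T. ✓
4: □◇¬q is T, ¬q is F. ✗
5: □◇¬q is F, ¬q is F. ✓
6: □◇¬q is T, ¬q is F. ✗
7: □◇¬q is F, ¬q is F. ✓
8: □◇¬q is T, ¬q is F. ✗

{1, 2, 3, 5, 7}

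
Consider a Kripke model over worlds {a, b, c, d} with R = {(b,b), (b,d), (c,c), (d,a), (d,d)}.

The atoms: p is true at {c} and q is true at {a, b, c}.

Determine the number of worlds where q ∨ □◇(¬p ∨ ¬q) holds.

3

a: q is T, □◇(¬p ∨ ¬q) is T. ✓
b: q is T, □◇(¬p ∨ ¬q) is T. ✓
c: q is T, □◇(¬p ∨ ¬q) is F. ✓
d: q is F, □◇(¬p ∨ ¬q) is F. ✗
Satisfying worlds: {a, b, c}.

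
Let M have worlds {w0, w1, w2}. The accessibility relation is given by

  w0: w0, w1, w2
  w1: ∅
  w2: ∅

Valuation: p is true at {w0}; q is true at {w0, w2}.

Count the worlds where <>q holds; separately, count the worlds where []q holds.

For <>q:
w0: successors {w0, w1, w2}; q there: w0:T, w1:F, w2:T. ✓
w1: no successors, so <>q fails. ✗
w2: no successors, so <>q fails. ✗
— 1 world.
For []q:
w0: successors {w0, w1, w2}; q there: w0:T, w1:F, w2:T. ✗
w1: no successors, so []q holds vacuously. ✓
w2: no successors, so []q holds vacuously. ✓
— 2 worlds.

1 and 2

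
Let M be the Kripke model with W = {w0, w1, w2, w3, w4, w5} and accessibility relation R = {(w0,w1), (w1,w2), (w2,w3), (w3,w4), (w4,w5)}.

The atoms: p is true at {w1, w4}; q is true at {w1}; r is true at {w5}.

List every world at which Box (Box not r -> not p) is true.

w0: successors {w1}; Box not r -> not p there: w1:F. ✗
w1: successors {w2}; Box not r -> not p there: w2:T. ✓
w2: successors {w3}; Box not r -> not p there: w3:T. ✓
w3: successors {w4}; Box not r -> not p there: w4:T. ✓
w4: successors {w5}; Box not r -> not p there: w5:T. ✓
w5: no successors, so Box (Box not r -> not p) holds vacuously. ✓

{w1, w2, w3, w4, w5}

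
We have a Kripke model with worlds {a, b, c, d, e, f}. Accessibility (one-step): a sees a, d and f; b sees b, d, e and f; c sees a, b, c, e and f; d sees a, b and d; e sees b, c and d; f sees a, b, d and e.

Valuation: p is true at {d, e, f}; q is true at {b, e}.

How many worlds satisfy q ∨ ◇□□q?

a: q is F, ◇□□q is F. ✗
b: q is T, ◇□□q is F. ✓
c: q is F, ◇□□q is F. ✗
d: q is F, ◇□□q is F. ✗
e: q is T, ◇□□q is F. ✓
f: q is F, ◇□□q is F. ✗
Satisfying worlds: {b, e}.

2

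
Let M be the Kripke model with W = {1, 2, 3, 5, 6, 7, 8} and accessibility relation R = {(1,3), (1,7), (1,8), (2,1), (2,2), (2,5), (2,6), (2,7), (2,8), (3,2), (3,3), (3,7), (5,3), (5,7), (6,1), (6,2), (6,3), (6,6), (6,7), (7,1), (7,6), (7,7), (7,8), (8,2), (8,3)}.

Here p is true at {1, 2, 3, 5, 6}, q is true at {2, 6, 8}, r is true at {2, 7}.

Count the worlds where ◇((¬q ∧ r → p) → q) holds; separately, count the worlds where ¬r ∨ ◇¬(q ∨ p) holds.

7 and 7

For ◇((¬q ∧ r → p) → q):
1: successors {3, 7, 8}; (¬q ∧ r → p) → q there: 3:F, 7:T, 8:T. ✓
2: successors {1, 2, 5, 6, 7, 8}; (¬q ∧ r → p) → q there: 1:F, 2:T, 5:F, 6:T, 7:T, 8:T. ✓
3: successors {2, 3, 7}; (¬q ∧ r → p) → q there: 2:T, 3:F, 7:T. ✓
5: successors {3, 7}; (¬q ∧ r → p) → q there: 3:F, 7:T. ✓
6: successors {1, 2, 3, 6, 7}; (¬q ∧ r → p) → q there: 1:F, 2:T, 3:F, 6:T, 7:T. ✓
7: successors {1, 6, 7, 8}; (¬q ∧ r → p) → q there: 1:F, 6:T, 7:T, 8:T. ✓
8: successors {2, 3}; (¬q ∧ r → p) → q there: 2:T, 3:F. ✓
— 7 worlds.
For ¬r ∨ ◇¬(q ∨ p):
1: ¬r is T, ◇¬(q ∨ p) is T. ✓
2: ¬r is F, ◇¬(q ∨ p) is T. ✓
3: ¬r is T, ◇¬(q ∨ p) is T. ✓
5: ¬r is T, ◇¬(q ∨ p) is T. ✓
6: ¬r is T, ◇¬(q ∨ p) is T. ✓
7: ¬r is F, ◇¬(q ∨ p) is T. ✓
8: ¬r is T, ◇¬(q ∨ p) is F. ✓
— 7 worlds.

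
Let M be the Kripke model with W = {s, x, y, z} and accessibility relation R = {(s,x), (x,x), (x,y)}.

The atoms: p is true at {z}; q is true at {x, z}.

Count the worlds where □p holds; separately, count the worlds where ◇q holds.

For □p:
s: successors {x}; p there: x:F. ✗
x: successors {x, y}; p there: x:F, y:F. ✗
y: no successors, so □p holds vacuously. ✓
z: no successors, so □p holds vacuously. ✓
— 2 worlds.
For ◇q:
s: successors {x}; q there: x:T. ✓
x: successors {x, y}; q there: x:T, y:F. ✓
y: no successors, so ◇q fails. ✗
z: no successors, so ◇q fails. ✗
— 2 worlds.

2 and 2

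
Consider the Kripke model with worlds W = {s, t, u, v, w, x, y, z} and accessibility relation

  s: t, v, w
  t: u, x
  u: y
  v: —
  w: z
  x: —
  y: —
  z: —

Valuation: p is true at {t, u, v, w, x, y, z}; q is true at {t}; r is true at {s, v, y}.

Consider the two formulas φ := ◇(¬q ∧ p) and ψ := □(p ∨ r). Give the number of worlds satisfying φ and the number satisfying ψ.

4 and 8

For ◇(¬q ∧ p):
s: successors {t, v, w}; ¬q ∧ p there: t:F, v:T, w:T. ✓
t: successors {u, x}; ¬q ∧ p there: u:T, x:T. ✓
u: successors {y}; ¬q ∧ p there: y:T. ✓
v: no successors, so ◇(¬q ∧ p) fails. ✗
w: successors {z}; ¬q ∧ p there: z:T. ✓
x: no successors, so ◇(¬q ∧ p) fails. ✗
y: no successors, so ◇(¬q ∧ p) fails. ✗
z: no successors, so ◇(¬q ∧ p) fails. ✗
— 4 worlds.
For □(p ∨ r):
s: successors {t, v, w}; p ∨ r there: t:T, v:T, w:T. ✓
t: successors {u, x}; p ∨ r there: u:T, x:T. ✓
u: successors {y}; p ∨ r there: y:T. ✓
v: no successors, so □(p ∨ r) holds vacuously. ✓
w: successors {z}; p ∨ r there: z:T. ✓
x: no successors, so □(p ∨ r) holds vacuously. ✓
y: no successors, so □(p ∨ r) holds vacuously. ✓
z: no successors, so □(p ∨ r) holds vacuously. ✓
— 8 worlds.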